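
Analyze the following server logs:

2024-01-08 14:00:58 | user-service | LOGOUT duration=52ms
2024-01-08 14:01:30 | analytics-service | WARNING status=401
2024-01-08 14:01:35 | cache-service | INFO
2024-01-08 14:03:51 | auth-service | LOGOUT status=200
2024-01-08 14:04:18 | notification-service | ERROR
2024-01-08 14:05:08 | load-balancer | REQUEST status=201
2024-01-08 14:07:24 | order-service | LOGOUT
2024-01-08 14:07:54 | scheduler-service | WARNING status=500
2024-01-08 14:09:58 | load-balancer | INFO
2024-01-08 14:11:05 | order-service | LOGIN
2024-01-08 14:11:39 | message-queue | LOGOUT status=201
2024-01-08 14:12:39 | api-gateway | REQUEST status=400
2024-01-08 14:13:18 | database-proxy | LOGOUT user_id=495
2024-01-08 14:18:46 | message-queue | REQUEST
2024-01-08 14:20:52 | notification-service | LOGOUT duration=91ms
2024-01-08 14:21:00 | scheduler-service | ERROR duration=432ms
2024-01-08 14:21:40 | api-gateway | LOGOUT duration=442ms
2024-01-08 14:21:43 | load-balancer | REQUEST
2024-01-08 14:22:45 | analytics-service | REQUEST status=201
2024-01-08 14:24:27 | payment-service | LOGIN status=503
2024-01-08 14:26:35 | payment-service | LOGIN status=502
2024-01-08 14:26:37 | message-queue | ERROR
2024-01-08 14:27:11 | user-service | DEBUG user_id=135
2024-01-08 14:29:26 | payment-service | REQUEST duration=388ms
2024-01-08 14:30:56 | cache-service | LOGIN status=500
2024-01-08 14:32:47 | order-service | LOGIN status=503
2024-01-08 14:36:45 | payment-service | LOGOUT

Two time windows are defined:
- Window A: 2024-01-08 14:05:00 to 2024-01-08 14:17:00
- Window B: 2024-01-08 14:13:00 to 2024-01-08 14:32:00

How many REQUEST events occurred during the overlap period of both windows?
0

To find overlap events:

1. Window A: 2024-01-08 14:05:00 to 2024-01-08 14:17:00
2. Window B: 2024-01-08 14:13:00 to 2024-01-08 14:32:00
3. Overlap period: 2024-01-08 14:13:00 to 2024-01-08 14:17:00
4. Count REQUEST events in overlap: 0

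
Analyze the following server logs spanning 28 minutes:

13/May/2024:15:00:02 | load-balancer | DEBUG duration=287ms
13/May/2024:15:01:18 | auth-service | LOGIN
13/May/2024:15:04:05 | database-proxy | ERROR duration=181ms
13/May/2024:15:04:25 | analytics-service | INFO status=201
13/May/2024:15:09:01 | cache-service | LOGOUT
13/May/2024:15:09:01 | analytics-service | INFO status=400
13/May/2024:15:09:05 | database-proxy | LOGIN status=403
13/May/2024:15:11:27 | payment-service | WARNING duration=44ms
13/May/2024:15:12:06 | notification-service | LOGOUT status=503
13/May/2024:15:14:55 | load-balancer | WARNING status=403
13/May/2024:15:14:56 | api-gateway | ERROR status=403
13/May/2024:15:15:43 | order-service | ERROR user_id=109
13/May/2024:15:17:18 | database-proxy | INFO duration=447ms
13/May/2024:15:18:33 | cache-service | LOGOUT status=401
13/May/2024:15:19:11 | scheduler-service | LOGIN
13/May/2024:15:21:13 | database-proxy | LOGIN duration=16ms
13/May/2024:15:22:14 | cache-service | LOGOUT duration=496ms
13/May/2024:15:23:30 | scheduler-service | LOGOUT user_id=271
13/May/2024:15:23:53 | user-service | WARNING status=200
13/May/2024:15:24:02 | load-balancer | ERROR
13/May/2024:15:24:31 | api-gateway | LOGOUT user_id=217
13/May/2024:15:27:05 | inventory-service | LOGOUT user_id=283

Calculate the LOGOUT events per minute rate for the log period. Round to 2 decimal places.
0.25

To calculate the rate:

1. Count total LOGOUT events: 7
2. Total time period: 28 minutes
3. Rate = 7 / 28 = 0.25 events per minute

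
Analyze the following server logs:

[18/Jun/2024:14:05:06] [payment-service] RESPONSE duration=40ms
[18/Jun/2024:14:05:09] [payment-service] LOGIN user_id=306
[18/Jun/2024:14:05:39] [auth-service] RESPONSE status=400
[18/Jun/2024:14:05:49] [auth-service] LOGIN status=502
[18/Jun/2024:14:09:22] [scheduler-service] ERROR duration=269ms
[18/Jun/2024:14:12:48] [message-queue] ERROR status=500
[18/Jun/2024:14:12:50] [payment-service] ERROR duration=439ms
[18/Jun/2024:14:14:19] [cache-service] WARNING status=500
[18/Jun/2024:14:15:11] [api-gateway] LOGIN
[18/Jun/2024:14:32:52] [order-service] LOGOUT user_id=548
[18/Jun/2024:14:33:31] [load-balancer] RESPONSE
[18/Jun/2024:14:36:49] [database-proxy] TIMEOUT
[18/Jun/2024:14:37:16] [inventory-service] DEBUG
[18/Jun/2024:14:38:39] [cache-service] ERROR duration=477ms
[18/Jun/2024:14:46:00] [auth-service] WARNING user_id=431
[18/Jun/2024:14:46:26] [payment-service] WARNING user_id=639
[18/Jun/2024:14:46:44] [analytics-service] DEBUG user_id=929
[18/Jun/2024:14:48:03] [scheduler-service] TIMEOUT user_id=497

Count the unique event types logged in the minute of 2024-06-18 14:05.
2

To count unique event types:

1. Filter events in the minute starting at 2024-06-18 14:05
2. Extract event types from matching entries
3. Count unique types: 2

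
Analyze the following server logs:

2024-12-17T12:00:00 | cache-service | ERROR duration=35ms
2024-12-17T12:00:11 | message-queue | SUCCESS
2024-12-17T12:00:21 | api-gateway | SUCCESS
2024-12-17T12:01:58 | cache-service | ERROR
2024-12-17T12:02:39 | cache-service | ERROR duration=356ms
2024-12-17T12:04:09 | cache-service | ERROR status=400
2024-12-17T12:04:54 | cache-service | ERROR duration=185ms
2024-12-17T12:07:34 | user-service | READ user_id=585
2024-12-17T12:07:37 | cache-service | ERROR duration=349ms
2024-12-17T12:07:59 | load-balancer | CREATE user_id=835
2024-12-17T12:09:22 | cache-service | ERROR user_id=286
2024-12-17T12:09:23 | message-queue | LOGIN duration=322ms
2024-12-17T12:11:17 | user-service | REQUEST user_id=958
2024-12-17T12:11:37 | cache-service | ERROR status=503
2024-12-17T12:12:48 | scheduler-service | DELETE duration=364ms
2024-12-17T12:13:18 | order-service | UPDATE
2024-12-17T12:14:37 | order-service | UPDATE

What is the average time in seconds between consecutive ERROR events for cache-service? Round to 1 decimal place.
99.6

To calculate average interval:

1. Find all ERROR events for cache-service in order
2. Calculate time gaps between consecutive events
3. Compute mean of gaps: 697 / 7 = 99.6 seconds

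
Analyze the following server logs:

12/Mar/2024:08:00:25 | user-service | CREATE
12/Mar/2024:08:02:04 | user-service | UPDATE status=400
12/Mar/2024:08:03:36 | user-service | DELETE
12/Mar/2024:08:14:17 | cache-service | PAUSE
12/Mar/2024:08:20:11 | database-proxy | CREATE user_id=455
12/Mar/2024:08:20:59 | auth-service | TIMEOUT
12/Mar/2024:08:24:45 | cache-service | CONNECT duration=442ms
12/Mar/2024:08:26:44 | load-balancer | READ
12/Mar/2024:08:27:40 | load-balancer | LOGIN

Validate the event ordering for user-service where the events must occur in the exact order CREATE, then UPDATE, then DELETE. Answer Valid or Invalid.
Valid

To validate ordering:

1. Required order: CREATE → UPDATE → DELETE
2. Rule: the events must occur in the exact order CREATE, then UPDATE, then DELETE
3. Check actual order of events for user-service
4. Result: Valid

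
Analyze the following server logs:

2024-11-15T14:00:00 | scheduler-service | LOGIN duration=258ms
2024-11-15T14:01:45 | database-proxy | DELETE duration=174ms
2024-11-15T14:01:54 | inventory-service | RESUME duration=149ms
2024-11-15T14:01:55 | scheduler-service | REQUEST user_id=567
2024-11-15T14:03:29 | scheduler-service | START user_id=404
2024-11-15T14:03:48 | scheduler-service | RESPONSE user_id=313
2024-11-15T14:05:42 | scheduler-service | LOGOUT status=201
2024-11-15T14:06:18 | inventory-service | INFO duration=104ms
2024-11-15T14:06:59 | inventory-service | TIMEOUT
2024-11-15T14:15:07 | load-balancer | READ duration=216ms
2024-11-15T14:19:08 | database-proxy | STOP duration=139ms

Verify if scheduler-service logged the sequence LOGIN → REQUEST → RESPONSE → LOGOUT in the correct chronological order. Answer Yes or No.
Yes

To verify sequence order:

1. Find all events in sequence LOGIN → REQUEST → RESPONSE → LOGOUT for scheduler-service
2. Extract their timestamps
3. Check if timestamps are in ascending order
4. Result: Yes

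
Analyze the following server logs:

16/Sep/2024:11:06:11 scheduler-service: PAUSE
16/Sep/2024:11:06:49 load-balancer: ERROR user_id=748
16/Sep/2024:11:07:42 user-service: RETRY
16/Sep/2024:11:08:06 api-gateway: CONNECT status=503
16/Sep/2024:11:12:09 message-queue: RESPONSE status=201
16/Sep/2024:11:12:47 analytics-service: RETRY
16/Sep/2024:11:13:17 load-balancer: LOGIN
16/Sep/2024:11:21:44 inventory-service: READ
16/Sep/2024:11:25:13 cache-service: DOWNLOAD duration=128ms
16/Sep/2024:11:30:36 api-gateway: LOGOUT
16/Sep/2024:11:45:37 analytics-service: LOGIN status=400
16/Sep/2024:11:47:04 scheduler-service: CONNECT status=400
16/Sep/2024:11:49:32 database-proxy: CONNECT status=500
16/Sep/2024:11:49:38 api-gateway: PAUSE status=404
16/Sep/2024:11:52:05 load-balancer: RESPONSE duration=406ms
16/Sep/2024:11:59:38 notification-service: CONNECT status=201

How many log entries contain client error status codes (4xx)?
3

To find matching entries:

1. Pattern to match: client error status codes (4xx)
2. Scan each log entry for the pattern
3. Count matches: 3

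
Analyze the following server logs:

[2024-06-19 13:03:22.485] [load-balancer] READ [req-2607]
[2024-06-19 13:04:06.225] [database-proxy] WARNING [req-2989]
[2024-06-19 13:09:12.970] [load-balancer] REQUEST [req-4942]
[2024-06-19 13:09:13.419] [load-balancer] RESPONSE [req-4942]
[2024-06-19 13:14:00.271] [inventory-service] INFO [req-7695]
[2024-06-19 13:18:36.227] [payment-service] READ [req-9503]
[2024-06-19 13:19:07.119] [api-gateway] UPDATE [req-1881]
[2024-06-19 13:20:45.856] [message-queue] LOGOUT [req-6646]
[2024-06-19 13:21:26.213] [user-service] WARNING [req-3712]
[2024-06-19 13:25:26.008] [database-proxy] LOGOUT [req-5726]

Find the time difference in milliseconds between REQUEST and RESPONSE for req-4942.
449

To calculate latency:

1. Find REQUEST with id req-4942: 2024-06-19 13:09:12.970
2. Find RESPONSE with id req-4942: 2024-06-19 13:09:13.419
3. Latency: 2024-06-19 13:09:13.419 - 2024-06-19 13:09:12.970 = 449ms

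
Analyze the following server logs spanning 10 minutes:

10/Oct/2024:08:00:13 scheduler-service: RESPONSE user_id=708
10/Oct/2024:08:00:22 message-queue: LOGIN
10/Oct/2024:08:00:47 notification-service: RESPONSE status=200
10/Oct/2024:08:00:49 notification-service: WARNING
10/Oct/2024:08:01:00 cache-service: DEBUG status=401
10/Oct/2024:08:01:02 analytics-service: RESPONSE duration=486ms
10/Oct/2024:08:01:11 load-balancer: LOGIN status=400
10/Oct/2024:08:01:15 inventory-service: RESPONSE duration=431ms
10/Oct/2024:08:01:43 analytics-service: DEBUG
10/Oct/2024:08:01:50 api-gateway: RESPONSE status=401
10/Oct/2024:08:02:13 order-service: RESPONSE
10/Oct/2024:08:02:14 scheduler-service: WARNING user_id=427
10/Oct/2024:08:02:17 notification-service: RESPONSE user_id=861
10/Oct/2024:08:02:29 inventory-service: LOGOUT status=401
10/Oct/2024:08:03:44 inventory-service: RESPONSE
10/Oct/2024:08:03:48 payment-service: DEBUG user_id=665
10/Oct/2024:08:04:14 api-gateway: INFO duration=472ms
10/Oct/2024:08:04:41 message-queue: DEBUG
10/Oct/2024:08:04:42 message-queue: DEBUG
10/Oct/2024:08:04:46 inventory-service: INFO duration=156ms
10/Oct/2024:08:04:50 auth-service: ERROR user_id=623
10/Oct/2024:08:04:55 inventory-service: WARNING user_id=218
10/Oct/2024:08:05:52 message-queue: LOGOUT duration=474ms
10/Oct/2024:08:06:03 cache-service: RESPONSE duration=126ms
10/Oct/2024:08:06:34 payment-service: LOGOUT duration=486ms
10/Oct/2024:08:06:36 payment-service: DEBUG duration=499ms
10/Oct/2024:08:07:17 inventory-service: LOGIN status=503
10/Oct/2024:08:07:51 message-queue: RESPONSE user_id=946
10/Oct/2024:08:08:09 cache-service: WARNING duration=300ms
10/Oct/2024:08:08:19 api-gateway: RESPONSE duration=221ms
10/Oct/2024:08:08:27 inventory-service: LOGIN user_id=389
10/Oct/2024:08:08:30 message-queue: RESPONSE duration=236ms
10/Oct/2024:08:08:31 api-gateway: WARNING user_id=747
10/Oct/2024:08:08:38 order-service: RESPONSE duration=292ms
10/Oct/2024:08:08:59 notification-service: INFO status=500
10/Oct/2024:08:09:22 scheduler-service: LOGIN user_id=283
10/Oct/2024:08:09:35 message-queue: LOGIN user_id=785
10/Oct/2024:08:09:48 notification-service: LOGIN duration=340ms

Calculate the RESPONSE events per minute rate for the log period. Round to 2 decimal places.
1.3

To calculate the rate:

1. Count total RESPONSE events: 13
2. Total time period: 10 minutes
3. Rate = 13 / 10 = 1.3 events per minute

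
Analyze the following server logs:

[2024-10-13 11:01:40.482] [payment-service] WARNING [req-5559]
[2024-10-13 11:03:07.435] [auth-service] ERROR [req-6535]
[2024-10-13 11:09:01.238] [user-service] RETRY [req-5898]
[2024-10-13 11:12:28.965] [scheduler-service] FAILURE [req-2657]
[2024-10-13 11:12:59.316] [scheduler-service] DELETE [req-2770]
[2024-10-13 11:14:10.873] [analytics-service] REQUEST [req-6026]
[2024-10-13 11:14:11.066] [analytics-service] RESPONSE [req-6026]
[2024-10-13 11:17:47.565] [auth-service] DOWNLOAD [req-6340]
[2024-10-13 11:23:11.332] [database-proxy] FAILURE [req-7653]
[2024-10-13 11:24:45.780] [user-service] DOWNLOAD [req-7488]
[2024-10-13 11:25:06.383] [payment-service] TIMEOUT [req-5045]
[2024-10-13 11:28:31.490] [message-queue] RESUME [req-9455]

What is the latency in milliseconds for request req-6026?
193

To calculate latency:

1. Find REQUEST with id req-6026: 2024-10-13 11:14:10.873
2. Find RESPONSE with id req-6026: 2024-10-13 11:14:11.066
3. Latency: 2024-10-13 11:14:11.066 - 2024-10-13 11:14:10.873 = 193ms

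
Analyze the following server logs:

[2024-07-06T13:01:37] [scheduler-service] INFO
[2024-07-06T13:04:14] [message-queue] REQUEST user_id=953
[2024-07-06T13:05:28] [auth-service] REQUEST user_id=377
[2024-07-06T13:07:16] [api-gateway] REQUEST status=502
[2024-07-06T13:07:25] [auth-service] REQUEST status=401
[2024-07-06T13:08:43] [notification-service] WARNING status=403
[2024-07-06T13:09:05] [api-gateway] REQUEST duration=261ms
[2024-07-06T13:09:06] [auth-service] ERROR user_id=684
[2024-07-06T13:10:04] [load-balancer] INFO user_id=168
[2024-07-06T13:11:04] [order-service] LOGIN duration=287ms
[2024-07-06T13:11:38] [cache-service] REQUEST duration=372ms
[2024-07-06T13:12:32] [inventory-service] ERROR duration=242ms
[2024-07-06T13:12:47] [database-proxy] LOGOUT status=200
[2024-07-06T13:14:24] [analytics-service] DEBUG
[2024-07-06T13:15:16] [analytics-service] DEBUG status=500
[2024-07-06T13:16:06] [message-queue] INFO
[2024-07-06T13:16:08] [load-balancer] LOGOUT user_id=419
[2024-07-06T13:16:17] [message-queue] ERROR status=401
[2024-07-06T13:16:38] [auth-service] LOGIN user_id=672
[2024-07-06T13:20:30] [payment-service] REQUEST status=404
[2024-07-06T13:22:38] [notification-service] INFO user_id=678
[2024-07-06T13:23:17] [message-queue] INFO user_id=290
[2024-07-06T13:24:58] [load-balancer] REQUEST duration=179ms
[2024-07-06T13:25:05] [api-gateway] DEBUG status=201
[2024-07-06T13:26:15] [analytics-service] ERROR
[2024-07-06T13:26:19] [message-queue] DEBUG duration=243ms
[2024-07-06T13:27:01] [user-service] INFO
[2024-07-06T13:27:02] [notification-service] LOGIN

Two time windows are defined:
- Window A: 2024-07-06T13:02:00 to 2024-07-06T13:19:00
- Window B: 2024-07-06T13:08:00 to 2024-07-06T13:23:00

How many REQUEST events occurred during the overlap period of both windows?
2

To find overlap events:

1. Window A: 2024-07-06T13:02:00 to 2024-07-06T13:19:00
2. Window B: 2024-07-06T13:08:00 to 2024-07-06T13:23:00
3. Overlap period: 2024-07-06T13:08:00 to 2024-07-06T13:19:00
4. Count REQUEST events in overlap: 2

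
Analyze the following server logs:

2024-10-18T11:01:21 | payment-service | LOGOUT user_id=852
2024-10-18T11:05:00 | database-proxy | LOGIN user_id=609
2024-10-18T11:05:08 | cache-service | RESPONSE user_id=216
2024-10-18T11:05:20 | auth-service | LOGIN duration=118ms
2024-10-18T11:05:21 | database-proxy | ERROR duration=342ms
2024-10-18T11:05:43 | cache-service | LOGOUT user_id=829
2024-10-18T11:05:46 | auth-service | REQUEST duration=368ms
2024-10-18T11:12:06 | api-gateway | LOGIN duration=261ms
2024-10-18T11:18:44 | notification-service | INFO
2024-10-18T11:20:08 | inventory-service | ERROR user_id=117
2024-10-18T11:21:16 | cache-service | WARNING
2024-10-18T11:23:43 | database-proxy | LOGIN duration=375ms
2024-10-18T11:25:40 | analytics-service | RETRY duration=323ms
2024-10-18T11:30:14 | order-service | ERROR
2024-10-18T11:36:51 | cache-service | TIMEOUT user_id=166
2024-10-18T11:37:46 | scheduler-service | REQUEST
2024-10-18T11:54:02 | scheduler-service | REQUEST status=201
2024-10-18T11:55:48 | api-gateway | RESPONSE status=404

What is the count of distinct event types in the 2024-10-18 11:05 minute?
5

To count unique event types:

1. Filter events in the minute starting at 2024-10-18 11:05
2. Extract event types from matching entries
3. Count unique types: 5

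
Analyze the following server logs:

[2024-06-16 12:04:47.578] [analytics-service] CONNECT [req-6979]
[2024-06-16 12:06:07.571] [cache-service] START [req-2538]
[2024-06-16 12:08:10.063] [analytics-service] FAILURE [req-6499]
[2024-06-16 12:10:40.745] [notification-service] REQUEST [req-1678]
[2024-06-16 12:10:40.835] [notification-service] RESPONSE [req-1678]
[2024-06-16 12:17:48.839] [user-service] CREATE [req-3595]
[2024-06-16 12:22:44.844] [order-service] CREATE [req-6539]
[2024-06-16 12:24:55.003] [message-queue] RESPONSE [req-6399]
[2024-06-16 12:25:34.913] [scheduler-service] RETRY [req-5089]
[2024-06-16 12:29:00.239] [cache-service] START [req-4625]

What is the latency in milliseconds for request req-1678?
90

To calculate latency:

1. Find REQUEST with id req-1678: 2024-06-16 12:10:40.745
2. Find RESPONSE with id req-1678: 2024-06-16 12:10:40.835
3. Latency: 2024-06-16 12:10:40.835 - 2024-06-16 12:10:40.745 = 90ms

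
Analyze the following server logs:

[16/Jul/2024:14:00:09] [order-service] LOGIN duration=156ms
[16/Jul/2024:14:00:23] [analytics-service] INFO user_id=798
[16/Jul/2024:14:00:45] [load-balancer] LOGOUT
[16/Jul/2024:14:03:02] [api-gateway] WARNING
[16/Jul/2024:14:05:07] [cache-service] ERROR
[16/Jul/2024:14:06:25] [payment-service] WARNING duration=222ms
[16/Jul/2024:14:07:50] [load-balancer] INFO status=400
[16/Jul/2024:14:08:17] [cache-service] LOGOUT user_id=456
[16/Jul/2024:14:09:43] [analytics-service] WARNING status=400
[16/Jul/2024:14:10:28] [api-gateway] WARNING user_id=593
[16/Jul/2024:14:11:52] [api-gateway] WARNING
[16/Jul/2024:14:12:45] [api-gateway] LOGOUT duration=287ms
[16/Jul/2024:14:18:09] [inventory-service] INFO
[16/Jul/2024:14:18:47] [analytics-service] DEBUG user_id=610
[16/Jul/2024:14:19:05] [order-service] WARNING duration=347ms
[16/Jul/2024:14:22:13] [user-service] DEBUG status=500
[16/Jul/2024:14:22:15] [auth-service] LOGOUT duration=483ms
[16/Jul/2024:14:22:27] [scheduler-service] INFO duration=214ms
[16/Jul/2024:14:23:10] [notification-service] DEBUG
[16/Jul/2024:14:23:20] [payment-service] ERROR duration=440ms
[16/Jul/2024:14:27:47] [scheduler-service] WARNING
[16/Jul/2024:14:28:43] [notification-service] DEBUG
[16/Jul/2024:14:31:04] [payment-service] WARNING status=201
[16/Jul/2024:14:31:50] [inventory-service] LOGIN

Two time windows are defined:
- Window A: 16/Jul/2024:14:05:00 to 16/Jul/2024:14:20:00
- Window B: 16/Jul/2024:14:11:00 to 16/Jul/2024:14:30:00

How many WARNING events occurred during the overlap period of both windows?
2

To find overlap events:

1. Window A: 16/Jul/2024:14:05:00 to 16/Jul/2024:14:20:00
2. Window B: 16/Jul/2024:14:11:00 to 16/Jul/2024:14:30:00
3. Overlap period: 16/Jul/2024:14:11:00 to 16/Jul/2024:14:20:00
4. Count WARNING events in overlap: 2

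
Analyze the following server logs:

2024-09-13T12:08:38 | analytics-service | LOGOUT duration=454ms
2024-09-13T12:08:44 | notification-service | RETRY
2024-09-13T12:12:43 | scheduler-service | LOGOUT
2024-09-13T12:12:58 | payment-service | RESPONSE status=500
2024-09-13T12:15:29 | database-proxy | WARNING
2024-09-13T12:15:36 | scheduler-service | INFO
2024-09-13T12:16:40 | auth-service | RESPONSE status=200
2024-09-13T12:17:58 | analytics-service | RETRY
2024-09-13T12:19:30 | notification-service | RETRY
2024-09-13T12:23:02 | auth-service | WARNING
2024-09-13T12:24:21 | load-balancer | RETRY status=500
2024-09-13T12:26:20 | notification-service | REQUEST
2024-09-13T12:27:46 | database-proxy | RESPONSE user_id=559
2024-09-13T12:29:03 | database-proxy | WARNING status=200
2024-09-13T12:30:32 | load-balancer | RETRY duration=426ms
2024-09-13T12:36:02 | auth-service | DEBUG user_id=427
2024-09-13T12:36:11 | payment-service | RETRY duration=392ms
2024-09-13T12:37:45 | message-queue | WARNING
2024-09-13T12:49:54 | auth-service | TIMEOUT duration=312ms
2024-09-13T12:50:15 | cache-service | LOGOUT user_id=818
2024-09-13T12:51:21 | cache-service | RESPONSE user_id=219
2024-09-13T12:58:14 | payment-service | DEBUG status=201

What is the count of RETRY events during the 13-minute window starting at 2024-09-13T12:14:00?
3

To count events in the time window:

1. Window boundaries: 2024-09-13T12:14:00 to 2024-09-13T12:27:00
2. Filter for RETRY events within this window
3. Count matching events: 3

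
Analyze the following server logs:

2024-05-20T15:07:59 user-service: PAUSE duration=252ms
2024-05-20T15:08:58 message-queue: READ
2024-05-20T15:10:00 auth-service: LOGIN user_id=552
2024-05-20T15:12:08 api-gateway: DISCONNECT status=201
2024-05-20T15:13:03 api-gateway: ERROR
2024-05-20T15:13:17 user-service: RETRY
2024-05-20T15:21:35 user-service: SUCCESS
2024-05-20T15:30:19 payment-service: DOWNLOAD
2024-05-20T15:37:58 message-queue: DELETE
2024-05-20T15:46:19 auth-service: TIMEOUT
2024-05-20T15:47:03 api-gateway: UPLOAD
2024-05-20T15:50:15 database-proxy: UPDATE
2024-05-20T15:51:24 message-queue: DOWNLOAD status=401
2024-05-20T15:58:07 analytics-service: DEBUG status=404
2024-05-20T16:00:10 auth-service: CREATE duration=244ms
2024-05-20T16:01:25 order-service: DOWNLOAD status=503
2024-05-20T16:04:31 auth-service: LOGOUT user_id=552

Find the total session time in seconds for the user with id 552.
3271

To calculate session duration:

1. Find LOGIN event for user_id=552: 2024-05-20T15:10:00
2. Find LOGOUT event for user_id=552: 2024-05-20T16:04:31
3. Session duration: 2024-05-20T16:04:31 - 2024-05-20T15:10:00 = 3271 seconds (54 minutes)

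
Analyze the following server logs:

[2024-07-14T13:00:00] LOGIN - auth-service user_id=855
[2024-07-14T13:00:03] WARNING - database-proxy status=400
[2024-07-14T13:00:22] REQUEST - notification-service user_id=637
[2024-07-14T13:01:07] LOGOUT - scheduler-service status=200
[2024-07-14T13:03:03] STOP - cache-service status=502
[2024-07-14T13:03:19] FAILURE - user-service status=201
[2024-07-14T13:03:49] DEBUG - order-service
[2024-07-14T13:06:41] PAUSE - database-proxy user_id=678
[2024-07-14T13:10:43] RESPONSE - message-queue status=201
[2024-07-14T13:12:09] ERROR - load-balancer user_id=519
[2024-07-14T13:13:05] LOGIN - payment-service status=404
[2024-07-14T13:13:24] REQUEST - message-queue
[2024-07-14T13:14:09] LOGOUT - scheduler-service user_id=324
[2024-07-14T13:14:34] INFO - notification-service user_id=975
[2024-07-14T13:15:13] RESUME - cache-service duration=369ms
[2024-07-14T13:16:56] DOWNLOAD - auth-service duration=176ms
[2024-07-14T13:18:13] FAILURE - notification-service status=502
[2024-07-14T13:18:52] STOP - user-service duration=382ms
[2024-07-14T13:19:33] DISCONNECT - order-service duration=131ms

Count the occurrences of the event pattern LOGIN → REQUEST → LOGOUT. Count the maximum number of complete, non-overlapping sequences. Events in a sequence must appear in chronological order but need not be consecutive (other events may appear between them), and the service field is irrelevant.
2

To count sequences:

1. Look for pattern: LOGIN → REQUEST → LOGOUT
2. Greedily scan the log in chronological order, matching each sequence element in turn (ignoring service)
3. Each time the full pattern completes, increment the count and restart matching from the next event
4. Complete non-overlapping sequences found: 2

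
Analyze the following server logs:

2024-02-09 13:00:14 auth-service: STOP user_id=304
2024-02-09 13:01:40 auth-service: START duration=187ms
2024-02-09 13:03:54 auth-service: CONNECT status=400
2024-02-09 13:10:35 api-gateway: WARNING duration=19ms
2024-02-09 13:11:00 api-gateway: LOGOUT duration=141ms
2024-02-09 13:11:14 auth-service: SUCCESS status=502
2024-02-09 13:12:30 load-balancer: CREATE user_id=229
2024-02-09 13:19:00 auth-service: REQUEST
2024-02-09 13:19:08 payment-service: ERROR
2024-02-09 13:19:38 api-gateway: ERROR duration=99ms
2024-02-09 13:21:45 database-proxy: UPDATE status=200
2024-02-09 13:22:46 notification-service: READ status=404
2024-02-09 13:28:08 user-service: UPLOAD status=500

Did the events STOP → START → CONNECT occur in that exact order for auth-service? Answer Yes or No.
Yes

To verify sequence order:

1. Find all events in sequence STOP → START → CONNECT for auth-service
2. Extract their timestamps
3. Check if timestamps are in ascending order
4. Result: Yes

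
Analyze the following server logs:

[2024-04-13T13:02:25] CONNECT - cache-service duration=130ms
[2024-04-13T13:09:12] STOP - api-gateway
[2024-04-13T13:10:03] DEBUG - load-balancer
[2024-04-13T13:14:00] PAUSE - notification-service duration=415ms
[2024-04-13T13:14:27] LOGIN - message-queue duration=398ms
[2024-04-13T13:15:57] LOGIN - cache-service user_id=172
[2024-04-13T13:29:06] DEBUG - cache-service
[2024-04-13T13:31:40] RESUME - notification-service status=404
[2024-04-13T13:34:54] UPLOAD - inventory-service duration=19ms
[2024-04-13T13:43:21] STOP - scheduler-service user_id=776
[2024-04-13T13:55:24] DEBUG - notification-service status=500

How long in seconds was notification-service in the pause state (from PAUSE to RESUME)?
1060

To calculate state duration:

1. Find PAUSE event for notification-service: 2024-04-13T13:14:00
2. Find RESUME event for notification-service: 2024-04-13T13:31:40
3. Calculate duration: 2024-04-13T13:31:40 - 2024-04-13T13:14:00 = 1060 seconds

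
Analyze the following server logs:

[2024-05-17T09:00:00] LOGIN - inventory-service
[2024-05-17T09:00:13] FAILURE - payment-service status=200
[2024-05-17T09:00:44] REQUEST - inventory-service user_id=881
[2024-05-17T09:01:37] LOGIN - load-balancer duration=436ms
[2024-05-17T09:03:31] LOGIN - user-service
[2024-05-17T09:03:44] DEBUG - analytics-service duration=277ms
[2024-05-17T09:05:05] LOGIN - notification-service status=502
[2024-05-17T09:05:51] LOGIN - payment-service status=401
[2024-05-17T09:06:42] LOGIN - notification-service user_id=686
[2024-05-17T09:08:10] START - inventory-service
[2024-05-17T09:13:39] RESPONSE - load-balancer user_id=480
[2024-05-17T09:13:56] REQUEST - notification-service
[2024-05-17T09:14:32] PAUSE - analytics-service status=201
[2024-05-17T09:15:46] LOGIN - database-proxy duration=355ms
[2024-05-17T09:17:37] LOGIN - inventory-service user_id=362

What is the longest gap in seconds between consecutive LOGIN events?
544

To find the longest gap:

1. Extract all LOGIN events in chronological order
2. Calculate time differences between consecutive events
3. Find the maximum difference
4. Longest gap: 544 seconds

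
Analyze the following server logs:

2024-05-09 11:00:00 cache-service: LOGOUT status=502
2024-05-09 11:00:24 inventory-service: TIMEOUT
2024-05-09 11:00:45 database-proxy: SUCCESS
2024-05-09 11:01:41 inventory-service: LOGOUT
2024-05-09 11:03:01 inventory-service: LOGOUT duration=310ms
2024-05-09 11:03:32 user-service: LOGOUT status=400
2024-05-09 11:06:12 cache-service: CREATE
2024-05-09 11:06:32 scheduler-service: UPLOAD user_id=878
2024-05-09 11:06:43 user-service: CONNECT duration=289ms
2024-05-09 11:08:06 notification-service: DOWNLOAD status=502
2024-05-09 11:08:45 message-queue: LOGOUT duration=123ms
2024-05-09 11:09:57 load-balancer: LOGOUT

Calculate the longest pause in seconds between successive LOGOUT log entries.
313

To find the longest gap:

1. Extract all LOGOUT events in chronological order
2. Calculate time differences between consecutive events
3. Find the maximum difference
4. Longest gap: 313 seconds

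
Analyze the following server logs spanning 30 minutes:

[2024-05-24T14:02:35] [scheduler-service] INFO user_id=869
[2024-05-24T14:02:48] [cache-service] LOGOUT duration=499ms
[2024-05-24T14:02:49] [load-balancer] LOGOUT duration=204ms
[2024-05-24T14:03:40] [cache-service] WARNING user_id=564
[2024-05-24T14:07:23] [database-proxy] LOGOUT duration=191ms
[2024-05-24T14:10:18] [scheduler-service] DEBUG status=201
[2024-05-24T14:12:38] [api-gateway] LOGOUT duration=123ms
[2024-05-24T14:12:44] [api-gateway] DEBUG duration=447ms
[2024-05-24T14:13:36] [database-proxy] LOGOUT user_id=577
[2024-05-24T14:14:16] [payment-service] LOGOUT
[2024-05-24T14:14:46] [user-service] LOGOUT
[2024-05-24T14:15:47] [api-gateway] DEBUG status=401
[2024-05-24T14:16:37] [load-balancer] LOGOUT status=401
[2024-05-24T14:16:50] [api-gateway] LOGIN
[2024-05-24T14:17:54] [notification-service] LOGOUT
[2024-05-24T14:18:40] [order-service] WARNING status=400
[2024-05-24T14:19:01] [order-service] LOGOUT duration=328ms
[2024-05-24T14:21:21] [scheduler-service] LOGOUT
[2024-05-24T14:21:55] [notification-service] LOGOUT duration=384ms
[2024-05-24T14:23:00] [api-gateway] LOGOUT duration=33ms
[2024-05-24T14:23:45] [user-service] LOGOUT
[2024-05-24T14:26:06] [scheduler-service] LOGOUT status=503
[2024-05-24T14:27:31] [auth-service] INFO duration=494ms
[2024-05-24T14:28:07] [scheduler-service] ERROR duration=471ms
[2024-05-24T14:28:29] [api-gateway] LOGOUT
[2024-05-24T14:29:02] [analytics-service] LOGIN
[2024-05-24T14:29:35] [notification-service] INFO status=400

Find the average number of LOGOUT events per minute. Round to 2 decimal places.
0.53

To calculate the rate:

1. Count total LOGOUT events: 16
2. Total time period: 30 minutes
3. Rate = 16 / 30 = 0.53 events per minute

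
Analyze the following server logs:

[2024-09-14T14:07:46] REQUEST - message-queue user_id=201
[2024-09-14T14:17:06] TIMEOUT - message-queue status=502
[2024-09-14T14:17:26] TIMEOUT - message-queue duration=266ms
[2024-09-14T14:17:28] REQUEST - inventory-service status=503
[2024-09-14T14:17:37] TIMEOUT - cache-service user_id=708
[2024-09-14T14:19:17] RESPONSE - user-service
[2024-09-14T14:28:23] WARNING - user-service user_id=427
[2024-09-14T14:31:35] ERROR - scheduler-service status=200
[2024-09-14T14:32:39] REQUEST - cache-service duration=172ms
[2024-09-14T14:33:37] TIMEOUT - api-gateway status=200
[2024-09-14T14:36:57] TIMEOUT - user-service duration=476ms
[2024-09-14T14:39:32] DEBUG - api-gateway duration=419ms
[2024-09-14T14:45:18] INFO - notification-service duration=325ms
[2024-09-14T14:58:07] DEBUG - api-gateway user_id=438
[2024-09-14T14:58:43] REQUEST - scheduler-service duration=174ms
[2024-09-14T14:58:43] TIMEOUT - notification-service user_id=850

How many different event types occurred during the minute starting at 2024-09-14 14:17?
2

To count unique event types:

1. Filter events in the minute starting at 2024-09-14 14:17
2. Extract event types from matching entries
3. Count unique types: 2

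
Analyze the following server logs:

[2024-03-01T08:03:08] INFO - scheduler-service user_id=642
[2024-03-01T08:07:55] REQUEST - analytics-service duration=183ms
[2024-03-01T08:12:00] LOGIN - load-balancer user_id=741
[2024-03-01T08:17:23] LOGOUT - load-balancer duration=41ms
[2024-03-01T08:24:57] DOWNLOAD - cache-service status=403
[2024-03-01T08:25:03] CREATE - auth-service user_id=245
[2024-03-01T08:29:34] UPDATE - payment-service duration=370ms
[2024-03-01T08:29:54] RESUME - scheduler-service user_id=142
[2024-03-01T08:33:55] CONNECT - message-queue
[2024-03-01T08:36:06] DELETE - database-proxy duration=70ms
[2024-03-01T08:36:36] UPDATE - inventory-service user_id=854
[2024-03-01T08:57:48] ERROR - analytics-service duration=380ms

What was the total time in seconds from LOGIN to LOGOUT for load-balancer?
323

To calculate state duration:

1. Find LOGIN event for load-balancer: 2024-03-01T08:12:00
2. Find LOGOUT event for load-balancer: 2024-03-01T08:17:23
3. Calculate duration: 2024-03-01T08:17:23 - 2024-03-01T08:12:00 = 323 seconds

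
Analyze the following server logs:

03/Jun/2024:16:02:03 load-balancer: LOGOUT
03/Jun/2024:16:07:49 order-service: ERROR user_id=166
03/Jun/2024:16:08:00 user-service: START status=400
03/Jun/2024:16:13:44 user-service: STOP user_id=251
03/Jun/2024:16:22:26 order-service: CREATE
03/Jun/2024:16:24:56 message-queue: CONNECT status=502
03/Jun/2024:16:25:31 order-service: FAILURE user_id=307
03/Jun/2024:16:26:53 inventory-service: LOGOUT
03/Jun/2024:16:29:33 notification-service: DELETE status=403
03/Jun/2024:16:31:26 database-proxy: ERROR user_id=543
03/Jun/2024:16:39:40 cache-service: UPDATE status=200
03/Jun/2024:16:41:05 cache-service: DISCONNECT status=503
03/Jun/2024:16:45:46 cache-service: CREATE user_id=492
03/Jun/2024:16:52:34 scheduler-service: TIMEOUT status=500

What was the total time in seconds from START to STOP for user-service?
344

To calculate state duration:

1. Find START event for user-service: 03/Jun/2024:16:08:00
2. Find STOP event for user-service: 03/Jun/2024:16:13:44
3. Calculate duration: 03/Jun/2024:16:13:44 - 03/Jun/2024:16:08:00 = 344 seconds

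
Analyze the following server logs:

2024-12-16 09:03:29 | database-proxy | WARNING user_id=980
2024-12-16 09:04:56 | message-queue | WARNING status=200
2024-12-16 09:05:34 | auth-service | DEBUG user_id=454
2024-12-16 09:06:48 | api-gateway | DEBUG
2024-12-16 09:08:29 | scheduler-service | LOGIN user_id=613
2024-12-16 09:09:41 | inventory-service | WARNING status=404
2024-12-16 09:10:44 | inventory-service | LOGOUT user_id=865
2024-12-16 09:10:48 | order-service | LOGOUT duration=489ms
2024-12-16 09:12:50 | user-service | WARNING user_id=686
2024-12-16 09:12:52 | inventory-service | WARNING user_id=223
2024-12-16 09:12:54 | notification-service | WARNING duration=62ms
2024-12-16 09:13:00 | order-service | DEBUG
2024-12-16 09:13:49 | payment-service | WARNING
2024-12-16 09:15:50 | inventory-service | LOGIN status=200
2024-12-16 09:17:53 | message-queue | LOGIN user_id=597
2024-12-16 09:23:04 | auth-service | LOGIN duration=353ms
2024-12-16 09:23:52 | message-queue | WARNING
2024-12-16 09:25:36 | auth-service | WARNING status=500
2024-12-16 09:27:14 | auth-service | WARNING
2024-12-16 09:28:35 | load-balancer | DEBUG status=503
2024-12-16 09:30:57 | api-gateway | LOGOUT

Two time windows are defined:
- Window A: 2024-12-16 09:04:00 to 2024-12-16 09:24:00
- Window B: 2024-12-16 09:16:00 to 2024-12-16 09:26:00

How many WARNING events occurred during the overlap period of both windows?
1

To find overlap events:

1. Window A: 2024-12-16 09:04:00 to 2024-12-16 09:24:00
2. Window B: 2024-12-16 09:16:00 to 2024-12-16 09:26:00
3. Overlap period: 2024-12-16 09:16:00 to 2024-12-16 09:24:00
4. Count WARNING events in overlap: 1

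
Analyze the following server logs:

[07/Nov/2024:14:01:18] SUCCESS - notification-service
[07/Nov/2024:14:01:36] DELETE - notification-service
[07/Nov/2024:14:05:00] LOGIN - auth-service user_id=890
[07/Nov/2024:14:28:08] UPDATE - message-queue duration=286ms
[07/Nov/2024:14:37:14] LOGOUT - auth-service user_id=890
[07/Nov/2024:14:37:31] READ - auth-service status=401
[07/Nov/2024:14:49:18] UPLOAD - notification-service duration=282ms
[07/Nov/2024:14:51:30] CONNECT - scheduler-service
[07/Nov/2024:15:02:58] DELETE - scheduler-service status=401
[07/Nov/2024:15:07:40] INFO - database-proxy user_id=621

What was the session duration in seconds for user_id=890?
1934

To calculate session duration:

1. Find LOGIN event for user_id=890: 07/Nov/2024:14:05:00
2. Find LOGOUT event for user_id=890: 07/Nov/2024:14:37:14
3. Session duration: 07/Nov/2024:14:37:14 - 07/Nov/2024:14:05:00 = 1934 seconds (32 minutes)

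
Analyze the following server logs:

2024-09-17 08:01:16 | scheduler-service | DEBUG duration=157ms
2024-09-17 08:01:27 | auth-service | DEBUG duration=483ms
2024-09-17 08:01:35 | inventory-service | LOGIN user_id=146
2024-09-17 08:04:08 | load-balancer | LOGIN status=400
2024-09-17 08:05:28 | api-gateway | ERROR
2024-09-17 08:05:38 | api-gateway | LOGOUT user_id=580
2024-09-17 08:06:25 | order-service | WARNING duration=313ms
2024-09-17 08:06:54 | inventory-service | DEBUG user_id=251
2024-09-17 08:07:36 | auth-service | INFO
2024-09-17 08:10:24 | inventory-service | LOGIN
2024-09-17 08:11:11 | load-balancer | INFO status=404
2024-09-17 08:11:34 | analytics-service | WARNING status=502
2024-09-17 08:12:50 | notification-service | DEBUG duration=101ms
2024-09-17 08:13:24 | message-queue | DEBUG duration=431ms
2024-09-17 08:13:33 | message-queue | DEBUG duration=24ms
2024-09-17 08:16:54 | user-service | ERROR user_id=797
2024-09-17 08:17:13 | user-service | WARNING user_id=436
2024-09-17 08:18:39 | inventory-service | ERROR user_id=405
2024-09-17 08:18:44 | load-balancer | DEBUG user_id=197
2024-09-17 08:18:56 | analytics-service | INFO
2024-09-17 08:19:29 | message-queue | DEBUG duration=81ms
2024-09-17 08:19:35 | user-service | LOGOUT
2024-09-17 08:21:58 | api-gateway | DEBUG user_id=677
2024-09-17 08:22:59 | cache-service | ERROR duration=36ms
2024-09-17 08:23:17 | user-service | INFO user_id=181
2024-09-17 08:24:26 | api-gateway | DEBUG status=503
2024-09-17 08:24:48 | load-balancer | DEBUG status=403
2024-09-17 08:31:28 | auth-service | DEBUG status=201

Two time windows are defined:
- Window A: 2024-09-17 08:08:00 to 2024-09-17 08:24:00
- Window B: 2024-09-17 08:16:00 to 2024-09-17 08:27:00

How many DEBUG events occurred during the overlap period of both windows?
3

To find overlap events:

1. Window A: 2024-09-17 08:08:00 to 2024-09-17 08:24:00
2. Window B: 2024-09-17 08:16:00 to 2024-09-17 08:27:00
3. Overlap period: 2024-09-17 08:16:00 to 2024-09-17 08:24:00
4. Count DEBUG events in overlap: 3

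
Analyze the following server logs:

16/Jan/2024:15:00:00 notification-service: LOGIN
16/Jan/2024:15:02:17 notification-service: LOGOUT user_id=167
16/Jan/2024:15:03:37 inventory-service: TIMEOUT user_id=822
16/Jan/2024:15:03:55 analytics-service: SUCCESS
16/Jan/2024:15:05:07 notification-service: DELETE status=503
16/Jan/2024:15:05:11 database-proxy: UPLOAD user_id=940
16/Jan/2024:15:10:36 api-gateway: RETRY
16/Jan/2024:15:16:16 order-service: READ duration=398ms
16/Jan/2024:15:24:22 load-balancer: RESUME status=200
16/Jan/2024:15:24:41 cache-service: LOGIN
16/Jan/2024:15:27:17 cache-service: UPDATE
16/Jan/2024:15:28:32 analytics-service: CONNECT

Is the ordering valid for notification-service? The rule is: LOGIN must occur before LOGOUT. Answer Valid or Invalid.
Valid

To validate ordering:

1. Required order: LOGIN → LOGOUT
2. Rule: LOGIN must occur before LOGOUT
3. Check actual order of events for notification-service
4. Result: Valid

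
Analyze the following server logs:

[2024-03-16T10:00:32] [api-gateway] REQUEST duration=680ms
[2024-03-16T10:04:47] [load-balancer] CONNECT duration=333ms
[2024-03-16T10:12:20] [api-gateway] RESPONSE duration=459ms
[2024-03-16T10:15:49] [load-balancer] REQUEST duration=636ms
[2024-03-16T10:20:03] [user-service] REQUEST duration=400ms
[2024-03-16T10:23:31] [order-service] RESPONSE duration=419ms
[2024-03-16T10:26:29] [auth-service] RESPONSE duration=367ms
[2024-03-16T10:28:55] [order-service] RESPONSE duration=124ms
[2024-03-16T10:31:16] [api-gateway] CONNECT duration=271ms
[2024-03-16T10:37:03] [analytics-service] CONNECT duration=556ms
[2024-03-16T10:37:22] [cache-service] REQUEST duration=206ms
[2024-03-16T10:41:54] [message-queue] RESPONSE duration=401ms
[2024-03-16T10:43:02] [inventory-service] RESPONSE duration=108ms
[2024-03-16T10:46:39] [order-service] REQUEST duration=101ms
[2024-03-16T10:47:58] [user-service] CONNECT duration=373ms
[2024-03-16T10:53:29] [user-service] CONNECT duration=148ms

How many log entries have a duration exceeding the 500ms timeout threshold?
3

To count timeouts:

1. Threshold: 500ms
2. Extract duration from each log entry
3. Count entries where duration > 500
4. Timeout count: 3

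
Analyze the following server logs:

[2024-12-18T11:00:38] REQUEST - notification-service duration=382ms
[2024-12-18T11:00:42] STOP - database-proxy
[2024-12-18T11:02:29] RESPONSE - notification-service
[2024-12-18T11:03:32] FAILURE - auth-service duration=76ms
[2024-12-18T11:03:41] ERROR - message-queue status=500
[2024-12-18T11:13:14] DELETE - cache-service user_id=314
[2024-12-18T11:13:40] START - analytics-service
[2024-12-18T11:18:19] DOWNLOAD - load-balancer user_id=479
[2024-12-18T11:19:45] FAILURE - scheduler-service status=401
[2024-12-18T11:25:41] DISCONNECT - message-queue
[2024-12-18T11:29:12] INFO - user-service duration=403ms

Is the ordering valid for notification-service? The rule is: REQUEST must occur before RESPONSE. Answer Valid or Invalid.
Valid

To validate ordering:

1. Required order: REQUEST → RESPONSE
2. Rule: REQUEST must occur before RESPONSE
3. Check actual order of events for notification-service
4. Result: Valid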